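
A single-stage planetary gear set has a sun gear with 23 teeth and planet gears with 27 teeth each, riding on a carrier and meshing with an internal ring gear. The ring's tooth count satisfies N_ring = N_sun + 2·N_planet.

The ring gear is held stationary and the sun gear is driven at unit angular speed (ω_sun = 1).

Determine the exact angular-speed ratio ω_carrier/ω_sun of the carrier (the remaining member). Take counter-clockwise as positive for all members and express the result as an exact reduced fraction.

23/100

N_ring = 23 + 2·27 = 77
23(ω_s−ω_c) = −77(ω_r−ω_c),  ω_r=0, ω_s=1
23(1−ω_c) = −77(0−ω_c)  ⇒  100ω_c = 23  ⇒  ω_c = 23/100
ω_c/ω_s = 23/100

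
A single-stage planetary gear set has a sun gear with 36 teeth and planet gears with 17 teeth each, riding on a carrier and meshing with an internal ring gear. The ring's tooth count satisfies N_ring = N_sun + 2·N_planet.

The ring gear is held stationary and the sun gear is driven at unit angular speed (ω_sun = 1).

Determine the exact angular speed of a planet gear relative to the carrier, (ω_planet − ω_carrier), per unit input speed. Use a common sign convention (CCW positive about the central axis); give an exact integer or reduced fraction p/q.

-1260/901

N_ring = 36 + 2·17 = 70
36(ω_s−ω_c) = −70(ω_r−ω_c),  ω_r=0, ω_s=1
36(1−ω_c) = −70(0−ω_c)  ⇒  106ω_c = 36  ⇒  ω_c = 18/53
sun–planet: 36·(1−18/53) = −17·(ω_p−ω_c)  ⇒  ω_p−ω_c = −(36/17)·(35/53) = -1260/901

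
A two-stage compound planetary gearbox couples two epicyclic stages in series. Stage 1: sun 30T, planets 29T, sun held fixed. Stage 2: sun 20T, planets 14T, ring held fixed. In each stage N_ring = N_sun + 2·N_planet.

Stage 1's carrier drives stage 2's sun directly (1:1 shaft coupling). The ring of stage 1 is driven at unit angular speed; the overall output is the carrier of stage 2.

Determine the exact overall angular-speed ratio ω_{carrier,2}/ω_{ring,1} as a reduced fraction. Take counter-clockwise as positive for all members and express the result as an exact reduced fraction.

Stage 1: N_ring = 30 + 2·29 = 88
Stage 1: 30(ω_s−ω_c) = −88(ω_r−ω_c),  ω_s=0, ω_r=1
Stage 1: 30(0−ω_c) = −88(1−ω_c)  ⇒  118ω_c = 88  ⇒  ω_c = 44/59
  ⇒ ω_c¹/ω_r¹ = 44/59
Stage 2: N_ring = 20 + 2·14 = 48
Stage 2: 20(ω_s−ω_c) = −48(ω_r−ω_c),  ω_r=0, ω_s=1
Stage 2: 20(1−ω_c) = −48(0−ω_c)  ⇒  68ω_c = 20  ⇒  ω_c = 5/17
  ⇒ ω_c²/ω_s² = 5/17
Coupling ω_s² = ω_c¹ ⇒ overall = 44/59 × 5/17 = 220/1003

220/1003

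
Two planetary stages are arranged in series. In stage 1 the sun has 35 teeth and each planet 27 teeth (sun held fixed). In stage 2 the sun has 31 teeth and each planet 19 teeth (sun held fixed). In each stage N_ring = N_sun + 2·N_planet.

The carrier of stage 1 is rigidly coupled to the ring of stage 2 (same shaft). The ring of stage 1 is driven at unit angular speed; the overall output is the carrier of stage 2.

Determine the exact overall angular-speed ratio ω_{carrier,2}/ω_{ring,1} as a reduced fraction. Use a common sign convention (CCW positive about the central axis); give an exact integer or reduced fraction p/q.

6141/12400

Stage 1: N_ring = 35 + 2·27 = 89
Stage 1: 35(ω_s−ω_c) = −89(ω_r−ω_c),  ω_s=0, ω_r=1
Stage 1: 35(0−ω_c) = −89(1−ω_c)  ⇒  124ω_c = 89  ⇒  ω_c = 89/124
  ⇒ ω_c¹/ω_r¹ = 89/124
Stage 2: N_ring = 31 + 2·19 = 69
Stage 2: 31(ω_s−ω_c) = −69(ω_r−ω_c),  ω_s=0, ω_r=1
Stage 2: 31(0−ω_c) = −69(1−ω_c)  ⇒  100ω_c = 69  ⇒  ω_c = 69/100
  ⇒ ω_c²/ω_r² = 69/100
Coupling ω_r² = ω_c¹ ⇒ overall = 89/124 × 69/100 = 6141/12400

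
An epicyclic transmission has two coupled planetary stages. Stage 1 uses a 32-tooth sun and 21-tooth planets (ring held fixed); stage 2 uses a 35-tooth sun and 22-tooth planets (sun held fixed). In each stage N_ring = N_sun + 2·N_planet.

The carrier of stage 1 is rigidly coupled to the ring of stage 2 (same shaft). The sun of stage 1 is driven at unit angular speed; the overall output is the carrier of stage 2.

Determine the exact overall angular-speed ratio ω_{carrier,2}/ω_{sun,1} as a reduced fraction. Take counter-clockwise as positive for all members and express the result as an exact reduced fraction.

Stage 1: N_ring = 32 + 2·21 = 74
Stage 1: 32(ω_s−ω_c) = −74(ω_r−ω_c),  ω_r=0, ω_s=1
Stage 1: 32(1−ω_c) = −74(0−ω_c)  ⇒  106ω_c = 32  ⇒  ω_c = 16/53
  ⇒ ω_c¹/ω_s¹ = 16/53
Stage 2: N_ring = 35 + 2·22 = 79
Stage 2: 35(ω_s−ω_c) = −79(ω_r−ω_c),  ω_s=0, ω_r=1
Stage 2: 35(0−ω_c) = −79(1−ω_c)  ⇒  114ω_c = 79  ⇒  ω_c = 79/114
  ⇒ ω_c²/ω_r² = 79/114
Coupling ω_r² = ω_c¹ ⇒ overall = 16/53 × 79/114 = 632/3021

632/3021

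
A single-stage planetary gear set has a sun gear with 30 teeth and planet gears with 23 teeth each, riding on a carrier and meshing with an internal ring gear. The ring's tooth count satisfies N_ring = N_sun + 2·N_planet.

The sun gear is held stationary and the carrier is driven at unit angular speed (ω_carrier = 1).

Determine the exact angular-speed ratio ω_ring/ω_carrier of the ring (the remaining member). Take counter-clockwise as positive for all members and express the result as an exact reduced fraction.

53/38

N_ring = 30 + 2·23 = 76
30(ω_s−ω_c) = −76(ω_r−ω_c),  ω_s=0, ω_c=1
ω_r = 1 − (30/76)(0−1) = 53/38
ω_r/ω_c = 53/38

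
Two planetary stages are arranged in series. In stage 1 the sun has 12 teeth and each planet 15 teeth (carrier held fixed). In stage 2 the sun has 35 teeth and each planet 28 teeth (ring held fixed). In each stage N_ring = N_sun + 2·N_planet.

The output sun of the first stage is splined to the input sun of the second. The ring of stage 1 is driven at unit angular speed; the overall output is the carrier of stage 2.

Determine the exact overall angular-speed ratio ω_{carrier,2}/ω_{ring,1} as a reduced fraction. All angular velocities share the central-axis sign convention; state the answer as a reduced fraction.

Stage 1: N_ring = 12 + 2·15 = 42
Stage 1: 12(ω_s−ω_c) = −42(ω_r−ω_c),  ω_c=0, ω_r=1
Stage 1: ω_s = 0 − (42/12)(1−0) = -7/2
  ⇒ ω_s¹/ω_r¹ = -7/2
Stage 2: N_ring = 35 + 2·28 = 91
Stage 2: 35(ω_s−ω_c) = −91(ω_r−ω_c),  ω_r=0, ω_s=1
Stage 2: 35(1−ω_c) = −91(0−ω_c)  ⇒  126ω_c = 35  ⇒  ω_c = 5/18
  ⇒ ω_c²/ω_s² = 5/18
Coupling ω_s² = ω_s¹ ⇒ overall = -7/2 × 5/18 = -35/36

-35/36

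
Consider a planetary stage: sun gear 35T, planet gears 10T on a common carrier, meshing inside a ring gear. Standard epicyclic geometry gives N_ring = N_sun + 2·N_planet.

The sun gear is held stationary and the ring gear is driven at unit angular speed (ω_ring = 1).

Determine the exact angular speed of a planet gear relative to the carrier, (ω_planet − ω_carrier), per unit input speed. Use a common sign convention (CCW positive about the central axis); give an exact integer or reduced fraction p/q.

N_ring = 35 + 2·10 = 55
35(ω_s−ω_c) = −55(ω_r−ω_c),  ω_s=0, ω_r=1
35(0−ω_c) = −55(1−ω_c)  ⇒  90ω_c = 55  ⇒  ω_c = 11/18
sun–planet: 35·(0−11/18) = −10·(ω_p−ω_c)  ⇒  ω_p−ω_c = −(35/10)·(-11/18) = 77/36

77/36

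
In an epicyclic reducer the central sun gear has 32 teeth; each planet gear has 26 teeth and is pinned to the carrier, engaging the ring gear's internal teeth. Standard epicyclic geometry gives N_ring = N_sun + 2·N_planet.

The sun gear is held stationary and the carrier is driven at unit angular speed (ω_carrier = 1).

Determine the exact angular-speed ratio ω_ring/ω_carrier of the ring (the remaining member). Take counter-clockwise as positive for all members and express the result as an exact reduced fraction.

N_ring = 32 + 2·26 = 84
32(ω_s−ω_c) = −84(ω_r−ω_c),  ω_s=0, ω_c=1
ω_r = 1 − (32/84)(0−1) = 29/21
ω_r/ω_c = 29/21

29/21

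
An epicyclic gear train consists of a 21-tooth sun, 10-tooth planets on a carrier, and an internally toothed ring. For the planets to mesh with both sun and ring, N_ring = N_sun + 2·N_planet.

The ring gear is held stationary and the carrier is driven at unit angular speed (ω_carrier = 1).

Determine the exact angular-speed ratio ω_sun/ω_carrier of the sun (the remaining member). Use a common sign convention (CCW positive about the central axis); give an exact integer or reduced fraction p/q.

N_ring = 21 + 2·10 = 41
21(ω_s−ω_c) = −41(ω_r−ω_c),  ω_r=0, ω_c=1
ω_s = 1 − (41/21)(0−1) = 62/21
ω_s/ω_c = 62/21

62/21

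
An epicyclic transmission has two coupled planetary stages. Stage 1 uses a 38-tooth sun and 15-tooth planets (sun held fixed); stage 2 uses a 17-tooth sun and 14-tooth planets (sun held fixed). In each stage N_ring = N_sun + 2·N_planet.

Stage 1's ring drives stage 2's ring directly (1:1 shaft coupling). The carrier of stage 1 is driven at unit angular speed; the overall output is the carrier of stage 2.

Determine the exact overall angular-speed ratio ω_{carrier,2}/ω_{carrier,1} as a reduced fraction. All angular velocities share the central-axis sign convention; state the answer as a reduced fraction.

Stage 1: N_ring = 38 + 2·15 = 68
Stage 1: 38(ω_s−ω_c) = −68(ω_r−ω_c),  ω_s=0, ω_c=1
Stage 1: ω_r = 1 − (38/68)(0−1) = 53/34
  ⇒ ω_r¹/ω_c¹ = 53/34
Stage 2: N_ring = 17 + 2·14 = 45
Stage 2: 17(ω_s−ω_c) = −45(ω_r−ω_c),  ω_s=0, ω_r=1
Stage 2: 17(0−ω_c) = −45(1−ω_c)  ⇒  62ω_c = 45  ⇒  ω_c = 45/62
  ⇒ ω_c²/ω_r² = 45/62
Coupling ω_r² = ω_r¹ ⇒ overall = 53/34 × 45/62 = 2385/2108

2385/2108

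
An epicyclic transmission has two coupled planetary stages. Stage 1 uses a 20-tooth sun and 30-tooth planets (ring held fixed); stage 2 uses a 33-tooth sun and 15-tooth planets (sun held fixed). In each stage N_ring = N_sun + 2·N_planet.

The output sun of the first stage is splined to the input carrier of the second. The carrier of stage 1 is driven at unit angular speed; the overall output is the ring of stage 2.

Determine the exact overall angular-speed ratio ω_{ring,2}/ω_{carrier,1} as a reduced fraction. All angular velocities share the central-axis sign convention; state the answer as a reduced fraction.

Stage 1: N_ring = 20 + 2·30 = 80
Stage 1: 20(ω_s−ω_c) = −80(ω_r−ω_c),  ω_r=0, ω_c=1
Stage 1: ω_s = 1 − (80/20)(0−1) = 5
  ⇒ ω_s¹/ω_c¹ = 5
Stage 2: N_ring = 33 + 2·15 = 63
Stage 2: 33(ω_s−ω_c) = −63(ω_r−ω_c),  ω_s=0, ω_c=1
Stage 2: ω_r = 1 − (33/63)(0−1) = 32/21
  ⇒ ω_r²/ω_c² = 32/21
Coupling ω_c² = ω_s¹ ⇒ overall = 5 × 32/21 = 160/21

160/21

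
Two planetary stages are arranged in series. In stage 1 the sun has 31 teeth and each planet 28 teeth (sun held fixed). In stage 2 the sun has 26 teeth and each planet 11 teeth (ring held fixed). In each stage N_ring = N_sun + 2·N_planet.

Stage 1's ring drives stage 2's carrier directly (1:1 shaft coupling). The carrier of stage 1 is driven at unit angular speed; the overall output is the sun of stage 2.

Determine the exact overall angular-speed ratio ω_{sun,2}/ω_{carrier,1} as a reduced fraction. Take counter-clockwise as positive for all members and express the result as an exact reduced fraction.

Stage 1: N_ring = 31 + 2·28 = 87
Stage 1: 31(ω_s−ω_c) = −87(ω_r−ω_c),  ω_s=0, ω_c=1
Stage 1: ω_r = 1 − (31/87)(0−1) = 118/87
  ⇒ ω_r¹/ω_c¹ = 118/87
Stage 2: N_ring = 26 + 2·11 = 48
Stage 2: 26(ω_s−ω_c) = −48(ω_r−ω_c),  ω_r=0, ω_c=1
Stage 2: ω_s = 1 − (48/26)(0−1) = 37/13
  ⇒ ω_s²/ω_c² = 37/13
Coupling ω_c² = ω_r¹ ⇒ overall = 118/87 × 37/13 = 4366/1131

4366/1131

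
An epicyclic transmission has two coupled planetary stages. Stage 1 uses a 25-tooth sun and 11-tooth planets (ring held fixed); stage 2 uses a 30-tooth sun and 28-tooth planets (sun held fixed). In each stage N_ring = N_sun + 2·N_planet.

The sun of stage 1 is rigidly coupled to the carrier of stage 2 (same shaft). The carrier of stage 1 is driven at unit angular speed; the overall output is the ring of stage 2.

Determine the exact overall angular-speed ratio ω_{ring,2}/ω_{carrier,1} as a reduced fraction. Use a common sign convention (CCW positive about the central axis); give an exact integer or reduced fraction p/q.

4176/1075

Stage 1: N_ring = 25 + 2·11 = 47
Stage 1: 25(ω_s−ω_c) = −47(ω_r−ω_c),  ω_r=0, ω_c=1
Stage 1: ω_s = 1 − (47/25)(0−1) = 72/25
  ⇒ ω_s¹/ω_c¹ = 72/25
Stage 2: N_ring = 30 + 2·28 = 86
Stage 2: 30(ω_s−ω_c) = −86(ω_r−ω_c),  ω_s=0, ω_c=1
Stage 2: ω_r = 1 − (30/86)(0−1) = 58/43
  ⇒ ω_r²/ω_c² = 58/43
Coupling ω_c² = ω_s¹ ⇒ overall = 72/25 × 58/43 = 4176/1075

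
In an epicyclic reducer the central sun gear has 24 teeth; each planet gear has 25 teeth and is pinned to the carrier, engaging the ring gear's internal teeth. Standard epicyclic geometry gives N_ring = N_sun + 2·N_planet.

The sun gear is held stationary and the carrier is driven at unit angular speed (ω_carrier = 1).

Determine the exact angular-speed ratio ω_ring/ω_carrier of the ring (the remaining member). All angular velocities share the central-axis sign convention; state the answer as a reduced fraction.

49/37

N_ring = 24 + 2·25 = 74
24(ω_s−ω_c) = −74(ω_r−ω_c),  ω_s=0, ω_c=1
ω_r = 1 − (24/74)(0−1) = 49/37
ω_r/ω_c = 49/37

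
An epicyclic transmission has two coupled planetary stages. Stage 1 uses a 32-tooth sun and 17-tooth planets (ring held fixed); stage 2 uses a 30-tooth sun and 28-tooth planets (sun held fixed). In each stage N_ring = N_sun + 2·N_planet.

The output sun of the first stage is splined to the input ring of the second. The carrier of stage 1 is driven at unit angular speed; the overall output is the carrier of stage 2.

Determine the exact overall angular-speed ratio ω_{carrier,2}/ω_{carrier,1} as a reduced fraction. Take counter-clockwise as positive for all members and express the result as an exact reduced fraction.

Stage 1: N_ring = 32 + 2·17 = 66
Stage 1: 32(ω_s−ω_c) = −66(ω_r−ω_c),  ω_r=0, ω_c=1
Stage 1: ω_s = 1 − (66/32)(0−1) = 49/16
  ⇒ ω_s¹/ω_c¹ = 49/16
Stage 2: N_ring = 30 + 2·28 = 86
Stage 2: 30(ω_s−ω_c) = −86(ω_r−ω_c),  ω_s=0, ω_r=1
Stage 2: 30(0−ω_c) = −86(1−ω_c)  ⇒  116ω_c = 86  ⇒  ω_c = 43/58
  ⇒ ω_c²/ω_r² = 43/58
Coupling ω_r² = ω_s¹ ⇒ overall = 49/16 × 43/58 = 2107/928

2107/928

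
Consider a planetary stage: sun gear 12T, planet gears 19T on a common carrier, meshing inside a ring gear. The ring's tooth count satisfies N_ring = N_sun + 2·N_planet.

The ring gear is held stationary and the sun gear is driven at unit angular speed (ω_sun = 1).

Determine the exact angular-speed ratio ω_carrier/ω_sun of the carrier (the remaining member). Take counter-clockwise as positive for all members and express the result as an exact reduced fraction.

6/31

N_ring = 12 + 2·19 = 50
12(ω_s−ω_c) = −50(ω_r−ω_c),  ω_r=0, ω_s=1
12(1−ω_c) = −50(0−ω_c)  ⇒  62ω_c = 12  ⇒  ω_c = 6/31
ω_c/ω_s = 6/31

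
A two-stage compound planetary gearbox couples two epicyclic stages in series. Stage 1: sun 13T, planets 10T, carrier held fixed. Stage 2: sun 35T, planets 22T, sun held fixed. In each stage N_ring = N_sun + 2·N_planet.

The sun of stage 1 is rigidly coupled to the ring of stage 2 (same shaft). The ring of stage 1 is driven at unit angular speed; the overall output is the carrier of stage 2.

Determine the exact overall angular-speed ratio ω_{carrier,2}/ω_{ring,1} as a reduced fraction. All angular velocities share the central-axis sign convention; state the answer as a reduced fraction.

-869/494

Stage 1: N_ring = 13 + 2·10 = 33
Stage 1: 13(ω_s−ω_c) = −33(ω_r−ω_c),  ω_c=0, ω_r=1
Stage 1: ω_s = 0 − (33/13)(1−0) = -33/13
  ⇒ ω_s¹/ω_r¹ = -33/13
Stage 2: N_ring = 35 + 2·22 = 79
Stage 2: 35(ω_s−ω_c) = −79(ω_r−ω_c),  ω_s=0, ω_r=1
Stage 2: 35(0−ω_c) = −79(1−ω_c)  ⇒  114ω_c = 79  ⇒  ω_c = 79/114
  ⇒ ω_c²/ω_r² = 79/114
Coupling ω_r² = ω_s¹ ⇒ overall = -33/13 × 79/114 = -869/494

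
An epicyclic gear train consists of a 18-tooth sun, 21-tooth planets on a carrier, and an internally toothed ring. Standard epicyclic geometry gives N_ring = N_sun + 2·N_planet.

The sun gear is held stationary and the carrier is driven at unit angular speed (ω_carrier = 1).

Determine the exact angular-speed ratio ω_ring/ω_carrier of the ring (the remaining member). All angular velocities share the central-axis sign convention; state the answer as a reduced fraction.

N_ring = 18 + 2·21 = 60
18(ω_s−ω_c) = −60(ω_r−ω_c),  ω_s=0, ω_c=1
ω_r = 1 − (18/60)(0−1) = 13/10
ω_r/ω_c = 13/10

13/10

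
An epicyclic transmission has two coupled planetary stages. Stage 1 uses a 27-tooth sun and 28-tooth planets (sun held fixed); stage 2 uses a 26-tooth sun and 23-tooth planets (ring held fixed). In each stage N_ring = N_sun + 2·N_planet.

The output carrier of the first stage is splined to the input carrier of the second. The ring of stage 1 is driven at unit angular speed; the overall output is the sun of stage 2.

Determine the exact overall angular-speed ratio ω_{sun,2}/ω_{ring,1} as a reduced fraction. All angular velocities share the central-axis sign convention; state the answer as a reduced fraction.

4067/1430

Stage 1: N_ring = 27 + 2·28 = 83
Stage 1: 27(ω_s−ω_c) = −83(ω_r−ω_c),  ω_s=0, ω_r=1
Stage 1: 27(0−ω_c) = −83(1−ω_c)  ⇒  110ω_c = 83  ⇒  ω_c = 83/110
  ⇒ ω_c¹/ω_r¹ = 83/110
Stage 2: N_ring = 26 + 2·23 = 72
Stage 2: 26(ω_s−ω_c) = −72(ω_r−ω_c),  ω_r=0, ω_c=1
Stage 2: ω_s = 1 − (72/26)(0−1) = 49/13
  ⇒ ω_s²/ω_c² = 49/13
Coupling ω_c² = ω_c¹ ⇒ overall = 83/110 × 49/13 = 4067/1430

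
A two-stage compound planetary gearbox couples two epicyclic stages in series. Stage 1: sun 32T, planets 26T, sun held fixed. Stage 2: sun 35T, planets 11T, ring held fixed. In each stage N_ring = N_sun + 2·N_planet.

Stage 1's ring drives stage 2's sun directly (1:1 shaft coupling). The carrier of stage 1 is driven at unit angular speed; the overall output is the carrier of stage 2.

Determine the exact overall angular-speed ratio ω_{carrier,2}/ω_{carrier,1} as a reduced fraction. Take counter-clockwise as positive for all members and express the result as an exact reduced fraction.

Stage 1: N_ring = 32 + 2·26 = 84
Stage 1: 32(ω_s−ω_c) = −84(ω_r−ω_c),  ω_s=0, ω_c=1
Stage 1: ω_r = 1 − (32/84)(0−1) = 29/21
  ⇒ ω_r¹/ω_c¹ = 29/21
Stage 2: N_ring = 35 + 2·11 = 57
Stage 2: 35(ω_s−ω_c) = −57(ω_r−ω_c),  ω_r=0, ω_s=1
Stage 2: 35(1−ω_c) = −57(0−ω_c)  ⇒  92ω_c = 35  ⇒  ω_c = 35/92
  ⇒ ω_c²/ω_s² = 35/92
Coupling ω_s² = ω_r¹ ⇒ overall = 29/21 × 35/92 = 145/276

145/276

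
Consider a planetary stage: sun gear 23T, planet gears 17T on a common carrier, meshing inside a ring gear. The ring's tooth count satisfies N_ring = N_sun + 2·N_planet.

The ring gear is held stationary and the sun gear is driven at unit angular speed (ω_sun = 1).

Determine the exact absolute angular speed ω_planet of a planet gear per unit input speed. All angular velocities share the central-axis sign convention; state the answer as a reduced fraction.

N_ring = 23 + 2·17 = 57
23(ω_s−ω_c) = −57(ω_r−ω_c),  ω_r=0, ω_s=1
23(1−ω_c) = −57(0−ω_c)  ⇒  80ω_c = 23  ⇒  ω_c = 23/80
sun–planet: 23·(1−23/80) = −17·(ω_p−ω_c)  ⇒  ω_p−ω_c = −(23/17)·(57/80) = -1311/1360
ω_p = 23/80 − 1311/1360 = -23/34

-23/34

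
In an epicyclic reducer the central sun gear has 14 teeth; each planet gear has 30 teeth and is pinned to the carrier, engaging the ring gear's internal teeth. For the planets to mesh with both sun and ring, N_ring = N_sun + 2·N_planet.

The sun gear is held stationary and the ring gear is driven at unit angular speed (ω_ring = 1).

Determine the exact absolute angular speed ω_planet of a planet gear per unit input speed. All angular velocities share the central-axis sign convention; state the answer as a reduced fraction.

N_ring = 14 + 2·30 = 74
14(ω_s−ω_c) = −74(ω_r−ω_c),  ω_s=0, ω_r=1
14(0−ω_c) = −74(1−ω_c)  ⇒  88ω_c = 74  ⇒  ω_c = 37/44
sun–planet: 14·(0−37/44) = −30·(ω_p−ω_c)  ⇒  ω_p−ω_c = −(14/30)·(-37/44) = 259/660
ω_p = 37/44 + 259/660 = 37/30

37/30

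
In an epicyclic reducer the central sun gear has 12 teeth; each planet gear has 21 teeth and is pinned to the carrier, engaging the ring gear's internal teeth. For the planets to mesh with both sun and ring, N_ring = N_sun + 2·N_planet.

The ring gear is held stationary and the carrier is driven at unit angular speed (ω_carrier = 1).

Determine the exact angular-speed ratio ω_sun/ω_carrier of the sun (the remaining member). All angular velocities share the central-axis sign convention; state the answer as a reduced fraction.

N_ring = 12 + 2·21 = 54
12(ω_s−ω_c) = −54(ω_r−ω_c),  ω_r=0, ω_c=1
ω_s = 1 − (54/12)(0−1) = 11/2
ω_s/ω_c = 11/2

11/2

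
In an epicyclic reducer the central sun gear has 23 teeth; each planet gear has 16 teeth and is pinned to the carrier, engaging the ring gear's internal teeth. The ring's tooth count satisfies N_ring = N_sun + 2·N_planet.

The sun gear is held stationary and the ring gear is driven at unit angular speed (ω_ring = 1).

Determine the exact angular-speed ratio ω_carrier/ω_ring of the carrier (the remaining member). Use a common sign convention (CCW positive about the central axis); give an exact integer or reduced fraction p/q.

N_ring = 23 + 2·16 = 55
23(ω_s−ω_c) = −55(ω_r−ω_c),  ω_s=0, ω_r=1
23(0−ω_c) = −55(1−ω_c)  ⇒  78ω_c = 55  ⇒  ω_c = 55/78
ω_c/ω_r = 55/78

55/78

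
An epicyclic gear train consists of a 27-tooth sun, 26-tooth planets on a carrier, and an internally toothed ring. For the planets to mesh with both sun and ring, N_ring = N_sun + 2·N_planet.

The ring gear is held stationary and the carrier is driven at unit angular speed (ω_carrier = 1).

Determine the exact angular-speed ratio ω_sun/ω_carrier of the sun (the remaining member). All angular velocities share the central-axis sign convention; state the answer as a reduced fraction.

N_ring = 27 + 2·26 = 79
27(ω_s−ω_c) = −79(ω_r−ω_c),  ω_r=0, ω_c=1
ω_s = 1 − (79/27)(0−1) = 106/27
ω_s/ω_c = 106/27

106/27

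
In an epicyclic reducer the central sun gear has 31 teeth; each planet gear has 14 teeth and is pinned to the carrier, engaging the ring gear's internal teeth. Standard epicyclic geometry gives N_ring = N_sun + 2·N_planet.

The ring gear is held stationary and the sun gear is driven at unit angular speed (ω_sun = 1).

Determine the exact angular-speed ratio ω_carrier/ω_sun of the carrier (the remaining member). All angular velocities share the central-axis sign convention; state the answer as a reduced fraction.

31/90

N_ring = 31 + 2·14 = 59
31(ω_s−ω_c) = −59(ω_r−ω_c),  ω_r=0, ω_s=1
31(1−ω_c) = −59(0−ω_c)  ⇒  90ω_c = 31  ⇒  ω_c = 31/90
ω_c/ω_s = 31/90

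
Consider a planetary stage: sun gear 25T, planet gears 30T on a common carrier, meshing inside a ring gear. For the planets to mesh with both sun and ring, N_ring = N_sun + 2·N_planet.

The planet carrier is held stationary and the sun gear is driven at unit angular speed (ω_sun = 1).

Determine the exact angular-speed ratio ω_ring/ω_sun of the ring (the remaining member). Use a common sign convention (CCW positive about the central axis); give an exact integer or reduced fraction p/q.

N_ring = 25 + 2·30 = 85
25(ω_s−ω_c) = −85(ω_r−ω_c),  ω_c=0, ω_s=1
ω_r = 0 − (25/85)(1−0) = -5/17
ω_r/ω_s = -5/17

-5/17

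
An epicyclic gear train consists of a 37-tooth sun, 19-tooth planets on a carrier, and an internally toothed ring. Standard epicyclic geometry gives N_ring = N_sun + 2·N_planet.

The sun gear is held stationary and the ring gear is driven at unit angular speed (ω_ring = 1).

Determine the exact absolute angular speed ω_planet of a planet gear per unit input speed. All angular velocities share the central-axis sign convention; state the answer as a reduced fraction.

N_ring = 37 + 2·19 = 75
37(ω_s−ω_c) = −75(ω_r−ω_c),  ω_s=0, ω_r=1
37(0−ω_c) = −75(1−ω_c)  ⇒  112ω_c = 75  ⇒  ω_c = 75/112
sun–planet: 37·(0−75/112) = −19·(ω_p−ω_c)  ⇒  ω_p−ω_c = −(37/19)·(-75/112) = 2775/2128
ω_p = 75/112 + 2775/2128 = 75/38

75/38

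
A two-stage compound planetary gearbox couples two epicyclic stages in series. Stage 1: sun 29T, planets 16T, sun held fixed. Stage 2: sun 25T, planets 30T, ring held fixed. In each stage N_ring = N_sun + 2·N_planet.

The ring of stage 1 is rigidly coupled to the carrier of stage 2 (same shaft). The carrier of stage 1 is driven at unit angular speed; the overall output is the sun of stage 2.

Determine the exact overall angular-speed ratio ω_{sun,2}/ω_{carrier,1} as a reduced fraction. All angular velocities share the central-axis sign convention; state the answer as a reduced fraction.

396/61

Stage 1: N_ring = 29 + 2·16 = 61
Stage 1: 29(ω_s−ω_c) = −61(ω_r−ω_c),  ω_s=0, ω_c=1
Stage 1: ω_r = 1 − (29/61)(0−1) = 90/61
  ⇒ ω_r¹/ω_c¹ = 90/61
Stage 2: N_ring = 25 + 2·30 = 85
Stage 2: 25(ω_s−ω_c) = −85(ω_r−ω_c),  ω_r=0, ω_c=1
Stage 2: ω_s = 1 − (85/25)(0−1) = 22/5
  ⇒ ω_s²/ω_c² = 22/5
Coupling ω_c² = ω_r¹ ⇒ overall = 90/61 × 22/5 = 396/61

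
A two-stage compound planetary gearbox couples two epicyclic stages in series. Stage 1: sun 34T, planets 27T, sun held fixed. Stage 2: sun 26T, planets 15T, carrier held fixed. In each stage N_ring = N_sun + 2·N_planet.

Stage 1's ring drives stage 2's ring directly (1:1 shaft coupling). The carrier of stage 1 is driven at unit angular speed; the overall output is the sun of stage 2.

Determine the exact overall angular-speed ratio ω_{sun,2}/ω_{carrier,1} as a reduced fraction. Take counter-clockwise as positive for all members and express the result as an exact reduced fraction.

-427/143

Stage 1: N_ring = 34 + 2·27 = 88
Stage 1: 34(ω_s−ω_c) = −88(ω_r−ω_c),  ω_s=0, ω_c=1
Stage 1: ω_r = 1 − (34/88)(0−1) = 61/44
  ⇒ ω_r¹/ω_c¹ = 61/44
Stage 2: N_ring = 26 + 2·15 = 56
Stage 2: 26(ω_s−ω_c) = −56(ω_r−ω_c),  ω_c=0, ω_r=1
Stage 2: ω_s = 0 − (56/26)(1−0) = -28/13
  ⇒ ω_s²/ω_r² = -28/13
Coupling ω_r² = ω_r¹ ⇒ overall = 61/44 × -28/13 = -427/143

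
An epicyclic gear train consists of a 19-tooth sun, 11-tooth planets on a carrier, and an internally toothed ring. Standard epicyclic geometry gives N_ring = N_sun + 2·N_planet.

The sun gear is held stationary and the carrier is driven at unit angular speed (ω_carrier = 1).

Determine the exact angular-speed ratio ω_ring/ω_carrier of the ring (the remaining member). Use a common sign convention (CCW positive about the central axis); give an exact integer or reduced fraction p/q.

N_ring = 19 + 2·11 = 41
19(ω_s−ω_c) = −41(ω_r−ω_c),  ω_s=0, ω_c=1
ω_r = 1 − (19/41)(0−1) = 60/41
ω_r/ω_c = 60/41

60/41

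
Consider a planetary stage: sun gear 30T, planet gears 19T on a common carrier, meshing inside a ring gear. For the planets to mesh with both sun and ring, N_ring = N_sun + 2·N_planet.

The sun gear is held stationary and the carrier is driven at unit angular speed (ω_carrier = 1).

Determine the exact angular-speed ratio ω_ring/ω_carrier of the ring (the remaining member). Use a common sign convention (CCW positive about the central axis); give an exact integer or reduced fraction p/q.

49/34

N_ring = 30 + 2·19 = 68
30(ω_s−ω_c) = −68(ω_r−ω_c),  ω_s=0, ω_c=1
ω_r = 1 − (30/68)(0−1) = 49/34
ω_r/ω_c = 49/34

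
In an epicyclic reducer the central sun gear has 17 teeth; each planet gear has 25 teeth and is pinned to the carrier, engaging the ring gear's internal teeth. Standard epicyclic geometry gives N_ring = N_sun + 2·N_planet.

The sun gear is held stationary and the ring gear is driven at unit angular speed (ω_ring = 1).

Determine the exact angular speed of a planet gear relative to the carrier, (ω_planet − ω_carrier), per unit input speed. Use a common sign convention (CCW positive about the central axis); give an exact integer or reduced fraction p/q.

1139/2100

N_ring = 17 + 2·25 = 67
17(ω_s−ω_c) = −67(ω_r−ω_c),  ω_s=0, ω_r=1
17(0−ω_c) = −67(1−ω_c)  ⇒  84ω_c = 67  ⇒  ω_c = 67/84
sun–planet: 17·(0−67/84) = −25·(ω_p−ω_c)  ⇒  ω_p−ω_c = −(17/25)·(-67/84) = 1139/2100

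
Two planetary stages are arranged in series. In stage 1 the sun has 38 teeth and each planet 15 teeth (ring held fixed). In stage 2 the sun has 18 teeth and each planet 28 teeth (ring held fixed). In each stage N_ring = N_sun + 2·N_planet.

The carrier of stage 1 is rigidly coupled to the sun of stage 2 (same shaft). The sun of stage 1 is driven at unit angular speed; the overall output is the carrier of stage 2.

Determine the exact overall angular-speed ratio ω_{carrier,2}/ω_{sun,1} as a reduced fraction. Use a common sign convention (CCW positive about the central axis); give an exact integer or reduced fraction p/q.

171/2438

Stage 1: N_ring = 38 + 2·15 = 68
Stage 1: 38(ω_s−ω_c) = −68(ω_r−ω_c),  ω_r=0, ω_s=1
Stage 1: 38(1−ω_c) = −68(0−ω_c)  ⇒  106ω_c = 38  ⇒  ω_c = 19/53
  ⇒ ω_c¹/ω_s¹ = 19/53
Stage 2: N_ring = 18 + 2·28 = 74
Stage 2: 18(ω_s−ω_c) = −74(ω_r−ω_c),  ω_r=0, ω_s=1
Stage 2: 18(1−ω_c) = −74(0−ω_c)  ⇒  92ω_c = 18  ⇒  ω_c = 9/46
  ⇒ ω_c²/ω_s² = 9/46
Coupling ω_s² = ω_c¹ ⇒ overall = 19/53 × 9/46 = 171/2438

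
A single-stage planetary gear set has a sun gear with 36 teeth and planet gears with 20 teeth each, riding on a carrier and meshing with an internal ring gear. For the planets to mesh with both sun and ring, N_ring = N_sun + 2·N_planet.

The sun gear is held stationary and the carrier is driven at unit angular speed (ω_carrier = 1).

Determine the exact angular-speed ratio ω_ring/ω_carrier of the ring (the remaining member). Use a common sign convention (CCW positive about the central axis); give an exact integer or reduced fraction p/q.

N_ring = 36 + 2·20 = 76
36(ω_s−ω_c) = −76(ω_r−ω_c),  ω_s=0, ω_c=1
ω_r = 1 − (36/76)(0−1) = 28/19
ω_r/ω_c = 28/19

28/19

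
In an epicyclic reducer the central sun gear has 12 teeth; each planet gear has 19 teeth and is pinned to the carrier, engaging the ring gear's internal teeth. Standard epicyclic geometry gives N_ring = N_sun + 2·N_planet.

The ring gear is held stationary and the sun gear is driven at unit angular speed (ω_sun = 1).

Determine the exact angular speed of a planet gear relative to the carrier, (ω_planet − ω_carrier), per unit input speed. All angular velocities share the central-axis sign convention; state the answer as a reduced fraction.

-300/589

N_ring = 12 + 2·19 = 50
12(ω_s−ω_c) = −50(ω_r−ω_c),  ω_r=0, ω_s=1
12(1−ω_c) = −50(0−ω_c)  ⇒  62ω_c = 12  ⇒  ω_c = 6/31
sun–planet: 12·(1−6/31) = −19·(ω_p−ω_c)  ⇒  ω_p−ω_c = −(12/19)·(25/31) = -300/589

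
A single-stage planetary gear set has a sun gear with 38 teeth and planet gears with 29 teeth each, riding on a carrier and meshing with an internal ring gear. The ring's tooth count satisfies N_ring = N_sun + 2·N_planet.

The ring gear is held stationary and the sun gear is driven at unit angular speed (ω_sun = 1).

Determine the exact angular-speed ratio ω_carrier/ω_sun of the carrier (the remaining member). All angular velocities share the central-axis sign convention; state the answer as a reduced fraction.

19/67

N_ring = 38 + 2·29 = 96
38(ω_s−ω_c) = −96(ω_r−ω_c),  ω_r=0, ω_s=1
38(1−ω_c) = −96(0−ω_c)  ⇒  134ω_c = 38  ⇒  ω_c = 19/67
ω_c/ω_s = 19/67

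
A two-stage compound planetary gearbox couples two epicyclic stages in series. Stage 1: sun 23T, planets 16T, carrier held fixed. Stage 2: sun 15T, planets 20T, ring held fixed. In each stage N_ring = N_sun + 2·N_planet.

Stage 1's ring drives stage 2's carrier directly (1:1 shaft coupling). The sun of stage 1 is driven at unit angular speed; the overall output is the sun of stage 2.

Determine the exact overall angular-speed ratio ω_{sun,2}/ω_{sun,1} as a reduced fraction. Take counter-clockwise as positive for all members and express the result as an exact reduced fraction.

-322/165

Stage 1: N_ring = 23 + 2·16 = 55
Stage 1: 23(ω_s−ω_c) = −55(ω_r−ω_c),  ω_c=0, ω_s=1
Stage 1: ω_r = 0 − (23/55)(1−0) = -23/55
  ⇒ ω_r¹/ω_s¹ = -23/55
Stage 2: N_ring = 15 + 2·20 = 55
Stage 2: 15(ω_s−ω_c) = −55(ω_r−ω_c),  ω_r=0, ω_c=1
Stage 2: ω_s = 1 − (55/15)(0−1) = 14/3
  ⇒ ω_s²/ω_c² = 14/3
Coupling ω_c² = ω_r¹ ⇒ overall = -23/55 × 14/3 = -322/165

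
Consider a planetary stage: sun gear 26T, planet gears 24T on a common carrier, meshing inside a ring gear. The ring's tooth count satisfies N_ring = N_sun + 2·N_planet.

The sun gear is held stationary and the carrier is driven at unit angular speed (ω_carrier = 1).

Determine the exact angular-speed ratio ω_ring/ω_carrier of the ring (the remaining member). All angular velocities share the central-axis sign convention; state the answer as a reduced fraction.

N_ring = 26 + 2·24 = 74
26(ω_s−ω_c) = −74(ω_r−ω_c),  ω_s=0, ω_c=1
ω_r = 1 − (26/74)(0−1) = 50/37
ω_r/ω_c = 50/37

50/37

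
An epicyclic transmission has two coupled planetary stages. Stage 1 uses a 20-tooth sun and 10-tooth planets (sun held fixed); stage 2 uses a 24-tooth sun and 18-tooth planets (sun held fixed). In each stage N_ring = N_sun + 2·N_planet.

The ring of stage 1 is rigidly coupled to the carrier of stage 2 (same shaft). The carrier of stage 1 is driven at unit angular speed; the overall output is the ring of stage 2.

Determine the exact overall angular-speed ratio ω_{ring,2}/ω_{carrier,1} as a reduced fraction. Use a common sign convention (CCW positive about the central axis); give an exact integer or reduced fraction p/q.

Stage 1: N_ring = 20 + 2·10 = 40
Stage 1: 20(ω_s−ω_c) = −40(ω_r−ω_c),  ω_s=0, ω_c=1
Stage 1: ω_r = 1 − (20/40)(0−1) = 3/2
  ⇒ ω_r¹/ω_c¹ = 3/2
Stage 2: N_ring = 24 + 2·18 = 60
Stage 2: 24(ω_s−ω_c) = −60(ω_r−ω_c),  ω_s=0, ω_c=1
Stage 2: ω_r = 1 − (24/60)(0−1) = 7/5
  ⇒ ω_r²/ω_c² = 7/5
Coupling ω_c² = ω_r¹ ⇒ overall = 3/2 × 7/5 = 21/10

21/10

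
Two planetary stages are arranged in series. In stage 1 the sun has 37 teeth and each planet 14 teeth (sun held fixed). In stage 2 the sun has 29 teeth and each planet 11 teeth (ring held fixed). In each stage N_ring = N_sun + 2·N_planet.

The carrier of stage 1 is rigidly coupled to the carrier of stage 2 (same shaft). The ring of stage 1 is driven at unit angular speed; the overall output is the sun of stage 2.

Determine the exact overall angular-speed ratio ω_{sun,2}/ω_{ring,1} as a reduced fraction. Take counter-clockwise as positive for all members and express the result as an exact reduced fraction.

2600/1479

Stage 1: N_ring = 37 + 2·14 = 65
Stage 1: 37(ω_s−ω_c) = −65(ω_r−ω_c),  ω_s=0, ω_r=1
Stage 1: 37(0−ω_c) = −65(1−ω_c)  ⇒  102ω_c = 65  ⇒  ω_c = 65/102
  ⇒ ω_c¹/ω_r¹ = 65/102
Stage 2: N_ring = 29 + 2·11 = 51
Stage 2: 29(ω_s−ω_c) = −51(ω_r−ω_c),  ω_r=0, ω_c=1
Stage 2: ω_s = 1 − (51/29)(0−1) = 80/29
  ⇒ ω_s²/ω_c² = 80/29
Coupling ω_c² = ω_c¹ ⇒ overall = 65/102 × 80/29 = 2600/1479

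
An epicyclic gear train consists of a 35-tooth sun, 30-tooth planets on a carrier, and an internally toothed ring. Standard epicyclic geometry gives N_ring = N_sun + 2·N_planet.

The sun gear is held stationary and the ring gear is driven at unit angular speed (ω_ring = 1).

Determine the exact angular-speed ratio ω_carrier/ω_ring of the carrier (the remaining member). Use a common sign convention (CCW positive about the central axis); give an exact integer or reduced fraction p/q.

N_ring = 35 + 2·30 = 95
35(ω_s−ω_c) = −95(ω_r−ω_c),  ω_s=0, ω_r=1
35(0−ω_c) = −95(1−ω_c)  ⇒  130ω_c = 95  ⇒  ω_c = 19/26
ω_c/ω_r = 19/26

19/26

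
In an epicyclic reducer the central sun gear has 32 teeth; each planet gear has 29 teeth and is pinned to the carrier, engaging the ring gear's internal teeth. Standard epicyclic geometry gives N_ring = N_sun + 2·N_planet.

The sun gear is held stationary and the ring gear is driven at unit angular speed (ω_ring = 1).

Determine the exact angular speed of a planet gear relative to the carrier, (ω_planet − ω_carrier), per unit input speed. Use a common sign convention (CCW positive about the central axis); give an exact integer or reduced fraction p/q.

N_ring = 32 + 2·29 = 90
32(ω_s−ω_c) = −90(ω_r−ω_c),  ω_s=0, ω_r=1
32(0−ω_c) = −90(1−ω_c)  ⇒  122ω_c = 90  ⇒  ω_c = 45/61
sun–planet: 32·(0−45/61) = −29·(ω_p−ω_c)  ⇒  ω_p−ω_c = −(32/29)·(-45/61) = 1440/1769

1440/1769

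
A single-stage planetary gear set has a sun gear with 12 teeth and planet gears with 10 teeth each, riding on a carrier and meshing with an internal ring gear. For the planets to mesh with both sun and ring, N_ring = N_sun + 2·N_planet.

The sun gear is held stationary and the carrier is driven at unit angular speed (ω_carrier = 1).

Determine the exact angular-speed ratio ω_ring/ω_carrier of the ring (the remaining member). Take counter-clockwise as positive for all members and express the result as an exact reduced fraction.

N_ring = 12 + 2·10 = 32
12(ω_s−ω_c) = −32(ω_r−ω_c),  ω_s=0, ω_c=1
ω_r = 1 − (12/32)(0−1) = 11/8
ω_r/ω_c = 11/8

11/8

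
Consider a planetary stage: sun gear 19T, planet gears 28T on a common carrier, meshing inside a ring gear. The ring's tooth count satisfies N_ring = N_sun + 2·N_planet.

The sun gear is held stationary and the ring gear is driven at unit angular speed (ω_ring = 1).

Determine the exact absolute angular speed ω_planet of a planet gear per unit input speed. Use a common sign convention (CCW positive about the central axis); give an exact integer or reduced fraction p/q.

N_ring = 19 + 2·28 = 75
19(ω_s−ω_c) = −75(ω_r−ω_c),  ω_s=0, ω_r=1
19(0−ω_c) = −75(1−ω_c)  ⇒  94ω_c = 75  ⇒  ω_c = 75/94
sun–planet: 19·(0−75/94) = −28·(ω_p−ω_c)  ⇒  ω_p−ω_c = −(19/28)·(-75/94) = 1425/2632
ω_p = 75/94 + 1425/2632 = 75/56

75/56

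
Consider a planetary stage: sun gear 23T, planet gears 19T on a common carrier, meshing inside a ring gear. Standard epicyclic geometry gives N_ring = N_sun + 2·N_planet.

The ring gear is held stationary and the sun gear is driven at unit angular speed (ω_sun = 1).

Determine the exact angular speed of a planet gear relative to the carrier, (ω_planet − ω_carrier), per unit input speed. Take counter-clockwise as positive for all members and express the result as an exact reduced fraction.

-1403/1596

N_ring = 23 + 2·19 = 61
23(ω_s−ω_c) = −61(ω_r−ω_c),  ω_r=0, ω_s=1
23(1−ω_c) = −61(0−ω_c)  ⇒  84ω_c = 23  ⇒  ω_c = 23/84
sun–planet: 23·(1−23/84) = −19·(ω_p−ω_c)  ⇒  ω_p−ω_c = −(23/19)·(61/84) = -1403/1596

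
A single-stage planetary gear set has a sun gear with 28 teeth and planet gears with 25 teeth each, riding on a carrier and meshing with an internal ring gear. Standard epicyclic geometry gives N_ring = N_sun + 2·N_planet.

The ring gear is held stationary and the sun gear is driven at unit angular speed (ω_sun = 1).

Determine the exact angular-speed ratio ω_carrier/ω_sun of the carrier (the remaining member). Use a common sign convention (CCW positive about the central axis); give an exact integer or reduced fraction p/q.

N_ring = 28 + 2·25 = 78
28(ω_s−ω_c) = −78(ω_r−ω_c),  ω_r=0, ω_s=1
28(1−ω_c) = −78(0−ω_c)  ⇒  106ω_c = 28  ⇒  ω_c = 14/53
ω_c/ω_s = 14/53

14/53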